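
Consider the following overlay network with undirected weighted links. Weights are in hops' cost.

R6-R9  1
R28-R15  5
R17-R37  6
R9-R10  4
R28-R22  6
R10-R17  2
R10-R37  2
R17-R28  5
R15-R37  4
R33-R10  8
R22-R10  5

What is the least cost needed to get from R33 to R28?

15 hops' cost

Compare a few routes:
R33 → R10 → R22 → R28: 8+5+6 = 19
R33 → R10 → R17 → R28: 8+2+5 = 15
R33 → R10 → R37 → R15 → R28: 8+2+4+5 = 19
Cheapest is R33 → R10 → R17 → R28 at 15 hops' cost.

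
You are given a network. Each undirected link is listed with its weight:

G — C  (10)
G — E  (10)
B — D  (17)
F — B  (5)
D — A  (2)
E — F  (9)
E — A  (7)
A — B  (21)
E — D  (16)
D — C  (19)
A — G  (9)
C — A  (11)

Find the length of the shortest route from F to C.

27

Candidate routes:
F → E → A → G → C: 9+7+9+10 = 35
F → E → A → C: 9+7+11 = 27
F → E → G → C: 9+10+10 = 29
Cheapest is F → E → A → C at 27.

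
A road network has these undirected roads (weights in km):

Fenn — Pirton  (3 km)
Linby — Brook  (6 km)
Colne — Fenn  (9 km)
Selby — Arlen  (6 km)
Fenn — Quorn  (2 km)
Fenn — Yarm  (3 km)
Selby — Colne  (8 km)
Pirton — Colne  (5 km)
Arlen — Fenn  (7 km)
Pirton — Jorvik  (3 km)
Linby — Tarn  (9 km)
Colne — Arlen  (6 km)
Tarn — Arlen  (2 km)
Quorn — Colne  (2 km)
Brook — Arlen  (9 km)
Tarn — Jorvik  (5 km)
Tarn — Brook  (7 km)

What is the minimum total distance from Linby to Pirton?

17 km

Candidate routes:
Linby - Tarn - Arlen - Fenn - Pirton: 9+2+7+3 = 21
Linby - Brook - Tarn - Jorvik - Pirton: 6+7+5+3 = 21
Linby - Tarn - Jorvik - Pirton: 9+5+3 = 17
Cheapest is Linby - Tarn - Jorvik - Pirton at 17 km.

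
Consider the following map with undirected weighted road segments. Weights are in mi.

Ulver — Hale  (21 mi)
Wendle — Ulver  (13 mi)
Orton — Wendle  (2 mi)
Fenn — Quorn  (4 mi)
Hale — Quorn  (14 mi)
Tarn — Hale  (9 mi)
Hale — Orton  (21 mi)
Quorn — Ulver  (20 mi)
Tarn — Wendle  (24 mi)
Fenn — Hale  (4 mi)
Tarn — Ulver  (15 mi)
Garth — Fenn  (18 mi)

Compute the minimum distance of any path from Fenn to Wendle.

27 mi

Shortest distances from Fenn:
Fenn: 0
Quorn: 4  (via Fenn)
Hale: 4  (via Fenn)
Tarn: 13  (via Hale)
Garth: 18  (via Fenn)
Ulver: 24  (via Quorn)
Orton: 25  (via Hale)
Wendle: 27  (via Orton)
Shortest route: Fenn → Hale → Orton → Wendle = 27 mi.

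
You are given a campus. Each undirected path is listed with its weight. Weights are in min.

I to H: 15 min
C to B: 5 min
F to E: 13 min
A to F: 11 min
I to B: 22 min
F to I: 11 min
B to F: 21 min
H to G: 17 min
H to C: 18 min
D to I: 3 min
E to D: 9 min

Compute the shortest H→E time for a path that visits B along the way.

57 min

Shortest H→B: H–C–B = 23
Best B to E: B–F–E costing 34
Total via B: 23 + 34 = 57 min.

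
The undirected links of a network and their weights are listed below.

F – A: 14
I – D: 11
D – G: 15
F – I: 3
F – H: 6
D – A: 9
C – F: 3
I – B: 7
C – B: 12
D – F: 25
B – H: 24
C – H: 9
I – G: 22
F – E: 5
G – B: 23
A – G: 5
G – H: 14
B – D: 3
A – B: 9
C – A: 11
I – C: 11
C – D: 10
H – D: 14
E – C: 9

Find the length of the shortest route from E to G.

24

Compare a few routes:
E → C → A → G: 9+11+5 = 25
E → F → H → G: 5+6+14 = 25
E → F → A → G: 5+14+5 = 24
Cheapest is E → F → A → G at 24.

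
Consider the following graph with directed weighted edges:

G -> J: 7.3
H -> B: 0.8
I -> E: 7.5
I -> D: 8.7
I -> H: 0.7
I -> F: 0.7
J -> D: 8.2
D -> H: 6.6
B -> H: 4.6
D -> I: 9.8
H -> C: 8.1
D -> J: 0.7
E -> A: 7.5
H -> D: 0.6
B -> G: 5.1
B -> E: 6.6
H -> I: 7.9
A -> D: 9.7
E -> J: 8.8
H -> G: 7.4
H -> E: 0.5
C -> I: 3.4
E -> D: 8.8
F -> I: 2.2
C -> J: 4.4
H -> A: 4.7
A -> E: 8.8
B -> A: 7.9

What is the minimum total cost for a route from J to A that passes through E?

Best J to E: J–D–H–E costing 15.3
Shortest E→A: E–A = 7.5
Total via E: 15.3 + 7.5 = 22.8.

22.8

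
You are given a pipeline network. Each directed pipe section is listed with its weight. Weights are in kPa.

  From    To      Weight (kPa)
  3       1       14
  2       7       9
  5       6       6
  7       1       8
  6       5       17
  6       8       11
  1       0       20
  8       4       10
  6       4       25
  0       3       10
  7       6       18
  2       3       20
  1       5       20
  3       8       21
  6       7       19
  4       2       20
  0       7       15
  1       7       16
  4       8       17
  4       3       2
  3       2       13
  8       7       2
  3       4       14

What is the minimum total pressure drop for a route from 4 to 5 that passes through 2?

Best 4 to 2: 4–3–2 costing 15
Shortest 2→5: 2–7–1–5 = 37
Total via 2: 15 + 37 = 52 kPa.

52 kPa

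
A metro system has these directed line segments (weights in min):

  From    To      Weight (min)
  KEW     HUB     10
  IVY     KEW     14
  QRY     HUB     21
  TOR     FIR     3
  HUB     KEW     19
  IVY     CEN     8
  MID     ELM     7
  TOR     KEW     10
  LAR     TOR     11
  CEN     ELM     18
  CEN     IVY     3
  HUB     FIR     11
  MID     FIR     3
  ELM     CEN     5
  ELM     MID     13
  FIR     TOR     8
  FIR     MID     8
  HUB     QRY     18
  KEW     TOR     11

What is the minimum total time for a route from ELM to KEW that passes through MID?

34 min

Shortest ELM→MID: ELM–MID = 13
Shortest MID→KEW: MID–FIR–TOR–KEW = 21
Total via MID: 13 + 21 = 34 min.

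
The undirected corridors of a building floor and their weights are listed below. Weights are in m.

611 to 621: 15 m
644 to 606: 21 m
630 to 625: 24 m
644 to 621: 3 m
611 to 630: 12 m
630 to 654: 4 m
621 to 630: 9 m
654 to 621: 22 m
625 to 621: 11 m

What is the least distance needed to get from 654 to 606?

37 m

Compare a few routes:
654 - 630 - 621 - 644 - 606: 4+9+3+21 = 37
654 - 621 - 644 - 606: 22+3+21 = 46
Cheapest is 654 - 630 - 621 - 644 - 606 at 37 m.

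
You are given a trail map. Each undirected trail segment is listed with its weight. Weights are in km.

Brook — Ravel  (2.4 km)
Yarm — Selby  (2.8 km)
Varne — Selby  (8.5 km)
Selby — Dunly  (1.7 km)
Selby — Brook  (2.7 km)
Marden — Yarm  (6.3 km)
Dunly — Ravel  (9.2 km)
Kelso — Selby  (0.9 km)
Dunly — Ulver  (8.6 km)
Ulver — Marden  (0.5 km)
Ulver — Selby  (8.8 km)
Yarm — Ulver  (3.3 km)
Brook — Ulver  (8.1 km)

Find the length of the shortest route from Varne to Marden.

15.1 km

Enumerating some paths:
Varne - Selby - Yarm - Marden: 8.5+2.8+6.3 = 17.6
Varne - Selby - Ulver - Marden: 8.5+8.8+0.5 = 17.8
Varne - Selby - Yarm - Ulver - Marden: 8.5+2.8+3.3+0.5 = 15.1
Cheapest is Varne - Selby - Yarm - Ulver - Marden at 15.1 km.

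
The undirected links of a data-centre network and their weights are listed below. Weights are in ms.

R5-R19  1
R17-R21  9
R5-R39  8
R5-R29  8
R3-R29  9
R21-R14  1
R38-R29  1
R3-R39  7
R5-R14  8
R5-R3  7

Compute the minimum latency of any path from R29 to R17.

Settle nodes by increasing distance from R29:
R29: 0
R38: 1  (via R29)
R5: 8  (via R29)
R19: 9  (via R5)
R3: 9  (via R29)
R14: 16  (via R5)
R39: 16  (via R5)
R21: 17  (via R14)
R17: 26  (via R21)
Shortest route: R29 → R5 → R14 → R21 → R17 = 26 ms.

26 ms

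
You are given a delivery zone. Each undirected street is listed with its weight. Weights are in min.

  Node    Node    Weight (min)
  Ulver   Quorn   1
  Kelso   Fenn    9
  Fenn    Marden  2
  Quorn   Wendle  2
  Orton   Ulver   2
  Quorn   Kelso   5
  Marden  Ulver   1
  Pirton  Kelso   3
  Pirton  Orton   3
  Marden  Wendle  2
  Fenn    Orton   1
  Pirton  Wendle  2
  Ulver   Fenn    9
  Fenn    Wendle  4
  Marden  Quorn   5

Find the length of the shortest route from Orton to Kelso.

6 min

Candidate routes:
Orton → Pirton → Kelso: 3+3 = 6
Orton → Ulver → Quorn → Kelso: 2+1+5 = 8
The minimum is 6 min via Orton → Pirton → Kelso.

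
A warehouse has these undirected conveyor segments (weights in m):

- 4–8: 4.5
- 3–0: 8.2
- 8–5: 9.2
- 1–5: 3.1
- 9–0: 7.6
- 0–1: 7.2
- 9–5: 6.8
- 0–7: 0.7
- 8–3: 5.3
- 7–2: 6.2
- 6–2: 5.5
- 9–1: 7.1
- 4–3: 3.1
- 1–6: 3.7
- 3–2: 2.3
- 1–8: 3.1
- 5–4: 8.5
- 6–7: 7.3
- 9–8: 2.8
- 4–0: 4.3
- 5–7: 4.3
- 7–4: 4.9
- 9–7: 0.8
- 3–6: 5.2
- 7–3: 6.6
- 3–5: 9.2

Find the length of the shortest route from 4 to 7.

4.9 m

Enumerating some paths:
4 - 0 - 7: 4.3+0.7 = 5
4 - 7: 4.9 = 4.9
4 - 8 - 9 - 7: 4.5+2.8+0.8 = 8.1
Cheapest is 4 - 7 at 4.9 m.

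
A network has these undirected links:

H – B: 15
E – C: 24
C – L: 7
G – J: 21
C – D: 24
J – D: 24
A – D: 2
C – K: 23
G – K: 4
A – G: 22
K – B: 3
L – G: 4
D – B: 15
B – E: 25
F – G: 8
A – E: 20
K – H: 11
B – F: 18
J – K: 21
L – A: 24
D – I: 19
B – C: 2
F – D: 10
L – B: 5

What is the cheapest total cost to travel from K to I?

Candidate routes:
K–G–A–D–I: 4+22+2+19 = 47
K–B–D–I: 3+15+19 = 37
K–G–F–D–I: 4+8+10+19 = 41
The minimum is 37 via K–B–D–I.

37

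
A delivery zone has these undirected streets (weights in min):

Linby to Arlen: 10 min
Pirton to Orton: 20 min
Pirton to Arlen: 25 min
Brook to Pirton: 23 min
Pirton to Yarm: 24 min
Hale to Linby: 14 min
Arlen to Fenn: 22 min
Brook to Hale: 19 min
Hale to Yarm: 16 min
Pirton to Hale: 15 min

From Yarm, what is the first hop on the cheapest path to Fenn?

Candidate routes:
Yarm–Hale–Linby–Arlen–Fenn: 16+14+10+22 = 62
Yarm–Hale–Pirton–Arlen–Fenn: 16+15+25+22 = 78
Yarm–Pirton–Hale–Linby–Arlen–Fenn: 24+15+14+10+22 = 85
Yarm–Pirton–Arlen–Fenn: 24+25+22 = 71
Cheapest is Yarm–Hale–Linby–Arlen–Fenn at 62 min.
So from Yarm the first move is to Hale.

Hale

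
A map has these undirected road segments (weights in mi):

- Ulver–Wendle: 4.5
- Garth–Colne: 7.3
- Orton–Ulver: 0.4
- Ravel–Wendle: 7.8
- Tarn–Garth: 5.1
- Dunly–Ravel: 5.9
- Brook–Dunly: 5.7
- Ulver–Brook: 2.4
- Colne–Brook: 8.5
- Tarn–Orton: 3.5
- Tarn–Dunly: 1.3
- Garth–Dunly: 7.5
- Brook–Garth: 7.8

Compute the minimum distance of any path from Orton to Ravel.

10.7 mi

Enumerating some paths:
Orton–Tarn–Dunly–Ravel: 3.5+1.3+5.9 = 10.7
Orton–Ulver–Wendle–Ravel: 0.4+4.5+7.8 = 12.7
Cheapest is Orton–Tarn–Dunly–Ravel at 10.7 mi.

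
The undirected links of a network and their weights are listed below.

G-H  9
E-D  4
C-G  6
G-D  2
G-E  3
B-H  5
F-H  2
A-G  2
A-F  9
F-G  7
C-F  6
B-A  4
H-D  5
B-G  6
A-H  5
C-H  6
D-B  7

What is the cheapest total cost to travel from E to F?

10

Running Dijkstra from E:
E: 0
G: 3  (via E)
D: 4  (via E)
A: 5  (via G)
B: 9  (via G)
C: 9  (via G)
H: 9  (via D)
F: 10  (via G)
Shortest route: E → G → F = 10.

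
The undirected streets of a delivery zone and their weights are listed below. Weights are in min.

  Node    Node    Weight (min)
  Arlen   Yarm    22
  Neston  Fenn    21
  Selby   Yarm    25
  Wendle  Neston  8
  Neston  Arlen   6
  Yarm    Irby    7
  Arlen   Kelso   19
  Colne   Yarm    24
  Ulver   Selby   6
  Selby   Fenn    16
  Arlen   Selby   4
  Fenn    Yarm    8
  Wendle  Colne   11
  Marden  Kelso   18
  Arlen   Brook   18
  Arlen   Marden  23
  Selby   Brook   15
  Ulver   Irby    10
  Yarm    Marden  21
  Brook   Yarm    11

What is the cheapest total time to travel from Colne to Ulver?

35 min

Candidate routes:
Colne → Yarm → Irby → Ulver: 24+7+10 = 41
Colne → Wendle → Neston → Arlen → Selby → Ulver: 11+8+6+4+6 = 35
Colne → Yarm → Fenn → Selby → Ulver: 24+8+16+6 = 54
The minimum is 35 min via Colne → Wendle → Neston → Arlen → Selby → Ulver.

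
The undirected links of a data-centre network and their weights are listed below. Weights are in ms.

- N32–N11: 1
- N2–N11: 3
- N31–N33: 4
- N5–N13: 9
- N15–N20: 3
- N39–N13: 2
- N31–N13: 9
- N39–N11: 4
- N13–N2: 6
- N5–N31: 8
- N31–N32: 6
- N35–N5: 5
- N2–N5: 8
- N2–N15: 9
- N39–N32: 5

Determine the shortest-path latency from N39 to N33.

Enumerating some paths:
N39–N13–N2–N11–N32–N31–N33: 2+6+3+1+6+4 = 22
N39–N13–N5–N31–N33: 2+9+8+4 = 23
N39–N13–N31–N33: 2+9+4 = 15
The minimum is 15 ms via N39–N13–N31–N33.

15 ms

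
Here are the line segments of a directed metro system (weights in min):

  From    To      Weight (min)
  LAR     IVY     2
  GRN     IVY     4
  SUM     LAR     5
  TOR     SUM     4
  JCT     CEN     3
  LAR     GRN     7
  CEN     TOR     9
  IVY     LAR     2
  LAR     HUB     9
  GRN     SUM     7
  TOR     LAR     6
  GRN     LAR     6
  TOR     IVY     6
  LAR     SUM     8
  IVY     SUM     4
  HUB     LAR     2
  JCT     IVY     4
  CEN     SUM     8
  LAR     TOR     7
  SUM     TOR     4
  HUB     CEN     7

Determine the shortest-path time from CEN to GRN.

Compare a few routes:
CEN → SUM → LAR → GRN: 8+5+7 = 20
CEN → TOR → IVY → LAR → GRN: 9+6+2+7 = 24
CEN → TOR → LAR → GRN: 9+6+7 = 22
Cheapest is CEN → SUM → LAR → GRN at 20 min.

20 min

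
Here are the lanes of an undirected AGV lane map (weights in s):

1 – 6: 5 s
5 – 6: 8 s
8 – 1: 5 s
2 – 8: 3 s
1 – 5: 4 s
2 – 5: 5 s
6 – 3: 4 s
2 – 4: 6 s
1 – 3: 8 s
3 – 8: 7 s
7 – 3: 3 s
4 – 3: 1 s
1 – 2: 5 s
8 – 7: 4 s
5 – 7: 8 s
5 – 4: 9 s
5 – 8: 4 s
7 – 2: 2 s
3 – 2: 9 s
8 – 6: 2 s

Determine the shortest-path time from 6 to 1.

5 s

Enumerating some paths:
6 → 1: 5 = 5
6 → 8 → 1: 2+5 = 7
Cheapest is 6 → 1 at 5 s.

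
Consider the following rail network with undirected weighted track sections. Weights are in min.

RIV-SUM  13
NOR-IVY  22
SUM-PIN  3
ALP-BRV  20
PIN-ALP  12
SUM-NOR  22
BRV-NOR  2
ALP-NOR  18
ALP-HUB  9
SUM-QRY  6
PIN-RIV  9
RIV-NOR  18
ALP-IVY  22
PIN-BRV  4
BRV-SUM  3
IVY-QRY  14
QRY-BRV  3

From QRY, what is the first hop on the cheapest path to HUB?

BRV

Candidate routes:
QRY–BRV–SUM–PIN–ALP–HUB: 3+3+3+12+9 = 30
QRY–BRV–PIN–ALP–HUB: 3+4+12+9 = 28
QRY–SUM–PIN–ALP–HUB: 6+3+12+9 = 30
The minimum is 28 min via QRY–BRV–PIN–ALP–HUB.
So from QRY the first move is to BRV.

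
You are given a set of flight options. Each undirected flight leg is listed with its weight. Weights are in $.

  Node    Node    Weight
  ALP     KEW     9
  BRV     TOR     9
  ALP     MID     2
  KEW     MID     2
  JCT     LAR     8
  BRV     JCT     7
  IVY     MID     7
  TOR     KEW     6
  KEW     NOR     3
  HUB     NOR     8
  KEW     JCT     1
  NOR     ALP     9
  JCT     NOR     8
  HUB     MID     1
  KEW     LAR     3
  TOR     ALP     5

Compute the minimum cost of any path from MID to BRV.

Candidate routes:
MID - KEW - JCT - BRV: 2+1+7 = 10
MID - ALP - TOR - BRV: 2+5+9 = 16
Cheapest is MID - KEW - JCT - BRV at $10.

$10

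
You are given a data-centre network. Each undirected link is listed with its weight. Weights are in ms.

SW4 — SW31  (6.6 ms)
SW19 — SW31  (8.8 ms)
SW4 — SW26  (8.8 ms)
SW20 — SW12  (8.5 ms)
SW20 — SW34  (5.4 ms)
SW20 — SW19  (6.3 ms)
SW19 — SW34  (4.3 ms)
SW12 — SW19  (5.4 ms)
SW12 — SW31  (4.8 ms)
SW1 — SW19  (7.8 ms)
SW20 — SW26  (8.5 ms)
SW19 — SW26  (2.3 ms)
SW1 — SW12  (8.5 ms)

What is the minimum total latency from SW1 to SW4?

Compare a few routes:
SW1 → SW19 → SW31 → SW4: 7.8+8.8+6.6 = 23.2
SW1 → SW12 → SW31 → SW4: 8.5+4.8+6.6 = 19.9
SW1 → SW19 → SW26 → SW4: 7.8+2.3+8.8 = 18.9
Cheapest is SW1 → SW19 → SW26 → SW4 at 18.9 ms.

18.9 ms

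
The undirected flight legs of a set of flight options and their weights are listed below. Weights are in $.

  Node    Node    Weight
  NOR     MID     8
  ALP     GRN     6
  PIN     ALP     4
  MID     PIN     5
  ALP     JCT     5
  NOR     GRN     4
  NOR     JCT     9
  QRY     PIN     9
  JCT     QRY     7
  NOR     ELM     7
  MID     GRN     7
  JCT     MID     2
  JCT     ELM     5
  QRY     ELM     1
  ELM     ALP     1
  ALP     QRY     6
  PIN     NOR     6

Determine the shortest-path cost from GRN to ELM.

Compare a few routes:
GRN - ALP - ELM: 6+1 = 7
GRN - NOR - ELM: 4+7 = 11
GRN - ALP - QRY - ELM: 6+6+1 = 13
Cheapest is GRN - ALP - ELM at $7.

$7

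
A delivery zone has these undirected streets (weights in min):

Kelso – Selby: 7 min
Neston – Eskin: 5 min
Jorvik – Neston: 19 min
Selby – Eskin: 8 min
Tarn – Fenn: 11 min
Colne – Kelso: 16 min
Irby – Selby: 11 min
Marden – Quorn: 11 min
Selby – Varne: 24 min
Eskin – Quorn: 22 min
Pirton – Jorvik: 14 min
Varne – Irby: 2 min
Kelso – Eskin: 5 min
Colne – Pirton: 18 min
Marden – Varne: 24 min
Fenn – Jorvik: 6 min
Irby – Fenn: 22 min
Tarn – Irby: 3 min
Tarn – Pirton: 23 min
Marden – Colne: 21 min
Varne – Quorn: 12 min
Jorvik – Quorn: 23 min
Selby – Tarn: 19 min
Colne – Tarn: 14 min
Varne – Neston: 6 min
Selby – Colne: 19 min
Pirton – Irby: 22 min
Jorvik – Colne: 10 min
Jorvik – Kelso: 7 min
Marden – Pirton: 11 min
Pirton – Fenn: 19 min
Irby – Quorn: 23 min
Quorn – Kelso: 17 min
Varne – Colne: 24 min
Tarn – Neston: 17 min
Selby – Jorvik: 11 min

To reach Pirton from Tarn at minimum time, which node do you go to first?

Pirton

Compare a few routes:
Tarn–Irby–Pirton: 3+22 = 25
Tarn–Pirton: 23 = 23
Cheapest is Tarn–Pirton at 23 min.
So from Tarn the first move is to Pirton.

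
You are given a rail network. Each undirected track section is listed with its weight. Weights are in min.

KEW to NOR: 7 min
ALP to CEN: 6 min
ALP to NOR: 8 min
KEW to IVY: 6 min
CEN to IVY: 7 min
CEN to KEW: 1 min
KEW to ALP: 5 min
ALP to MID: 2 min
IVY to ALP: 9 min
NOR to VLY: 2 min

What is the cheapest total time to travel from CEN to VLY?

10 min

Running Dijkstra from CEN:
CEN: 0
KEW: 1  (via CEN)
ALP: 6  (via CEN)
IVY: 7  (via CEN)
NOR: 8  (via KEW)
MID: 8  (via ALP)
VLY: 10  (via NOR)
Shortest route: CEN → KEW → NOR → VLY = 10 min.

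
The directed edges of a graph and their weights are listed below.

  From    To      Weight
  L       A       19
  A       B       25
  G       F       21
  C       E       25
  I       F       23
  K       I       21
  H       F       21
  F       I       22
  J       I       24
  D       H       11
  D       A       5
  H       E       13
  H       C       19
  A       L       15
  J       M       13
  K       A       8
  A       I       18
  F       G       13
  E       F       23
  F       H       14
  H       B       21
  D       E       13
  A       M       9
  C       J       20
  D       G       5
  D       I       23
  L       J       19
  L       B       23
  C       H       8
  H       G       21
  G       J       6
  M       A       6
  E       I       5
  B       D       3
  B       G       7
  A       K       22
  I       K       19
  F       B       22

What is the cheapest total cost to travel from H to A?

Running Dijkstra from H:
H: 0
E: 13  (via H)
I: 18  (via E)
C: 19  (via H)
B: 21  (via H)
F: 21  (via H)
G: 21  (via H)
D: 24  (via B)
J: 27  (via G)
A: 29  (via D)
Shortest route: H → B → D → A = 29.

29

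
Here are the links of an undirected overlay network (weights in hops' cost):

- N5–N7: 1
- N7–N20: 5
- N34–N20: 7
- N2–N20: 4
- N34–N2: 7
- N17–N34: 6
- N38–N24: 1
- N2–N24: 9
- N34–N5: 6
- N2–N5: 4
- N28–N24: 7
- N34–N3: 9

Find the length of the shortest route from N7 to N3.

Compare a few routes:
N7 - N5 - N2 - N34 - N3: 1+4+7+9 = 21
N7 - N20 - N34 - N3: 5+7+9 = 21
N7 - N5 - N34 - N3: 1+6+9 = 16
N7 - N20 - N2 - N34 - N3: 5+4+7+9 = 25
The minimum is 16 hops' cost via N7 - N5 - N34 - N3.

16 hops' cost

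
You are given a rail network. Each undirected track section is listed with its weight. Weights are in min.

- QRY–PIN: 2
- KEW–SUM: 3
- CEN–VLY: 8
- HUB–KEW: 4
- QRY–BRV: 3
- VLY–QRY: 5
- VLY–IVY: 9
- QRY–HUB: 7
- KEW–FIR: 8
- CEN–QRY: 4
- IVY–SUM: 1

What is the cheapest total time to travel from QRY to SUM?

Running Dijkstra from QRY:
QRY: 0
PIN: 2  (via QRY)
BRV: 3  (via QRY)
CEN: 4  (via QRY)
VLY: 5  (via QRY)
HUB: 7  (via QRY)
KEW: 11  (via HUB)
SUM: 14  (via KEW)
Shortest route: QRY → HUB → KEW → SUM = 14 min.

14 min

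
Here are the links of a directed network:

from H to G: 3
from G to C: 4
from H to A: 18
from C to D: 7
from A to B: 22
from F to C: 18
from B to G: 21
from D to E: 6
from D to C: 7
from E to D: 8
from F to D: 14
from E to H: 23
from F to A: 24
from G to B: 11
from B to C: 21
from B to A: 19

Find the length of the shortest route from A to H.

Candidate routes:
A - B - G - C - D - E - H: 22+21+4+7+6+23 = 83
A - B - C - D - E - H: 22+21+7+6+23 = 79
The minimum is 79 via A - B - C - D - E - H.

79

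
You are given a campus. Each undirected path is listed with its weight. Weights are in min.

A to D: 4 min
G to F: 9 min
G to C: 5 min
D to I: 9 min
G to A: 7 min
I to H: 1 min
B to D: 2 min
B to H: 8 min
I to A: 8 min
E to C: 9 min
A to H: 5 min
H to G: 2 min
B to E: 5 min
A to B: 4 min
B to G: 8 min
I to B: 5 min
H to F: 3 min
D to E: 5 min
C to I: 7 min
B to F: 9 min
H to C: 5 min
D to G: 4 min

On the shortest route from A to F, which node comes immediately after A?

H

Candidate routes:
A - I - H - F: 8+1+3 = 12
A - H - F: 5+3 = 8
The minimum is 8 min via A - H - F.
So from A the first move is to H.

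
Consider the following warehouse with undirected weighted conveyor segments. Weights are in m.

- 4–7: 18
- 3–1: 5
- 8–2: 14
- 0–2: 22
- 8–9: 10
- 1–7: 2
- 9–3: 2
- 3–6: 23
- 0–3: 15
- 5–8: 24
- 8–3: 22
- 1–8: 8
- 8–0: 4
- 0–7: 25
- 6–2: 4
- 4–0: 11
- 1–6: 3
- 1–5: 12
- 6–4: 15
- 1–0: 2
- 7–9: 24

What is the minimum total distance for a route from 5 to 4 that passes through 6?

Shortest 5→6: 5–1–6 = 15
Shortest 6→4: 6–4 = 15
Total via 6: 15 + 15 = 30 m.

30 m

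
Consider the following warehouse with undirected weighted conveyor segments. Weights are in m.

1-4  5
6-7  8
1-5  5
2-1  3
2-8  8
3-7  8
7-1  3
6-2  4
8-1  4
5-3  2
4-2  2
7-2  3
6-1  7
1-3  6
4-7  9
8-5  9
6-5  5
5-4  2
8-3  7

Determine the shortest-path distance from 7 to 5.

Shortest distances from 7:
7: 0
1: 3  (via 7)
2: 3  (via 7)
4: 5  (via 2)
5: 7  (via 4)
Shortest route: 7–2–4–5 = 7 m.

7 m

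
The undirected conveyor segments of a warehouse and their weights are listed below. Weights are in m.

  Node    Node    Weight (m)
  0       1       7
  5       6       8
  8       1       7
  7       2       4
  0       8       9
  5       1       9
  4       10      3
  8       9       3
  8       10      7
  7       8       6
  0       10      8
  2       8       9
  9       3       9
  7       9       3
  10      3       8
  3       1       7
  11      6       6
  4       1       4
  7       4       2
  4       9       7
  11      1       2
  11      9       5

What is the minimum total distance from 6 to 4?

12 m

Compare a few routes:
6–11–9–7–4: 6+5+3+2 = 16
6–11–1–4: 6+2+4 = 12
6–5–1–4: 8+9+4 = 21
6–11–9–4: 6+5+7 = 18
Cheapest is 6–11–1–4 at 12 m.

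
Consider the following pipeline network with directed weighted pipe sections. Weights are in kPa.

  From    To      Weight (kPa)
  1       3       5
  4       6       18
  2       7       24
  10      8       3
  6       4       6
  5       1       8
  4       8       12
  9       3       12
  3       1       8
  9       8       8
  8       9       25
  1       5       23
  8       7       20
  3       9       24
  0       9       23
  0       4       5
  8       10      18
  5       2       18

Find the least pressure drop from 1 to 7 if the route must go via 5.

Shortest 1→5: 1–5 = 23
Shortest 5→7: 5–2–7 = 42
Total via 5: 23 + 42 = 65 kPa.

65 kPa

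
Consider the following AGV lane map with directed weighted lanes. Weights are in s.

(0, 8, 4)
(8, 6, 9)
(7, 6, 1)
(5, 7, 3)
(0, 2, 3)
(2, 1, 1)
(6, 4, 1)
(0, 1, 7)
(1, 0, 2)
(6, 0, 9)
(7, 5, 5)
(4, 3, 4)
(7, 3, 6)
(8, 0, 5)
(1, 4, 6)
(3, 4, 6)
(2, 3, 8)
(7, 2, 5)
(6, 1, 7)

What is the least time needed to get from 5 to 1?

9 s

Running Dijkstra from 5:
5: 0
7: 3  (via 5)
6: 4  (via 7)
4: 5  (via 6)
2: 8  (via 7)
1: 9  (via 2)
Shortest route: 5–7–2–1 = 9 s.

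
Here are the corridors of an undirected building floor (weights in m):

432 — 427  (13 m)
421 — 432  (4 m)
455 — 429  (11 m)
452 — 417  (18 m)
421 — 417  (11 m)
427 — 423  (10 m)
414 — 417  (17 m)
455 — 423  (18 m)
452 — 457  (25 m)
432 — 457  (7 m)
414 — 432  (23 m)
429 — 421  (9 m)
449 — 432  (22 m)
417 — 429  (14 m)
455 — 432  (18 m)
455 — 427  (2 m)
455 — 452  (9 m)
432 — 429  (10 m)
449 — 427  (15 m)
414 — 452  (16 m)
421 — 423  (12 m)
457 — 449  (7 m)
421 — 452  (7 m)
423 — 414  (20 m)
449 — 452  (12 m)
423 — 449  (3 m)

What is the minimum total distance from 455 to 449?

15 m

Enumerating some paths:
455 → 452 → 449: 9+12 = 21
455 → 423 → 449: 18+3 = 21
455 → 427 → 449: 2+15 = 17
455 → 427 → 423 → 449: 2+10+3 = 15
Cheapest is 455 → 427 → 423 → 449 at 15 m.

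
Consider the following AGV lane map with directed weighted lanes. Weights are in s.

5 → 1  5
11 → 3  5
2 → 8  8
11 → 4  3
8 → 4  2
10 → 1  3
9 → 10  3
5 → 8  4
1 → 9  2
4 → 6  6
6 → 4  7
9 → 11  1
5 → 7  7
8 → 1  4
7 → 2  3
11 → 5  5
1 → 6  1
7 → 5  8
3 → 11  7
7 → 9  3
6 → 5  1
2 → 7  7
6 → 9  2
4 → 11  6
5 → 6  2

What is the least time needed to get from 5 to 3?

10 s

Settle nodes by increasing distance from 5:
5: 0
6: 2  (via 5)
8: 4  (via 5)
9: 4  (via 6)
1: 5  (via 5)
11: 5  (via 9)
4: 6  (via 8)
7: 7  (via 5)
10: 7  (via 9)
2: 10  (via 7)
3: 10  (via 11)
Shortest route: 5 → 6 → 9 → 11 → 3 = 10 s.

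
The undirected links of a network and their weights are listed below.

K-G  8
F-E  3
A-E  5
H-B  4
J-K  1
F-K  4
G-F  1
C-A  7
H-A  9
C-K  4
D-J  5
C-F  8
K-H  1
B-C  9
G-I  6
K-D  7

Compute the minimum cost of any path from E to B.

Compare a few routes:
E → F → G → K → H → B: 3+1+8+1+4 = 17
E → F → K → H → B: 3+4+1+4 = 12
E → A → H → B: 5+9+4 = 18
Cheapest is E → F → K → H → B at 12.

12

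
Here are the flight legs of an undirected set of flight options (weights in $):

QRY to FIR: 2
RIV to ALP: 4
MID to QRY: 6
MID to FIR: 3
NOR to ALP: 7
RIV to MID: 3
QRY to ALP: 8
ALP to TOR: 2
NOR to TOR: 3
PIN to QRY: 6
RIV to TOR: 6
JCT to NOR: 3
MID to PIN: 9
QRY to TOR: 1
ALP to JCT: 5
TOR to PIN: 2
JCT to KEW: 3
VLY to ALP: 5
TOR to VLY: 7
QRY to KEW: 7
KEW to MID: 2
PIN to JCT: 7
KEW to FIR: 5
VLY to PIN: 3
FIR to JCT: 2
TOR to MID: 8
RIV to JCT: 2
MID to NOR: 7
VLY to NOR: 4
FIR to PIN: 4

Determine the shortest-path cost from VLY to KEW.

$10

Running Dijkstra from VLY:
VLY: 0
PIN: 3  (via VLY)
NOR: 4  (via VLY)
TOR: 5  (via PIN)
ALP: 5  (via VLY)
QRY: 6  (via TOR)
FIR: 7  (via PIN)
JCT: 7  (via NOR)
RIV: 9  (via ALP)
KEW: 10  (via JCT)
Shortest route: VLY → NOR → JCT → KEW = $10.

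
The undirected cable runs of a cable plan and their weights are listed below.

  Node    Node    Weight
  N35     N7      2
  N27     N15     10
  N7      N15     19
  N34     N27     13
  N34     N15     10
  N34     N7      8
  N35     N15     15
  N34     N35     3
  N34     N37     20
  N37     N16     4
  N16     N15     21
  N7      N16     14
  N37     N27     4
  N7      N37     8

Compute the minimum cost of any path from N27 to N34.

13

Running Dijkstra from N27:
N27: 0
N37: 4  (via N27)
N16: 8  (via N37)
N15: 10  (via N27)
N7: 12  (via N37)
N34: 13  (via N27)
Shortest route: N27–N34 = 13.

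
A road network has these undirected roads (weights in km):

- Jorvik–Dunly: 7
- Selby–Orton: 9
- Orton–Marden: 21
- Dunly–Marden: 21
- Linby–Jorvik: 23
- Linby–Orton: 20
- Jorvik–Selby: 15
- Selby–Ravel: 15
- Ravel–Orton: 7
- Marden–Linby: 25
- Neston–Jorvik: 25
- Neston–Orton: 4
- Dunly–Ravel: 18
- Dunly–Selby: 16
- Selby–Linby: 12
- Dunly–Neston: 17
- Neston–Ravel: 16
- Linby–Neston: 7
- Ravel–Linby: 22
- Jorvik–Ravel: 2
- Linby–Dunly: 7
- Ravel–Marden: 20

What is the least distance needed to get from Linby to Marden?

Compare a few routes:
Linby - Dunly - Marden: 7+21 = 28
Linby - Marden: 25 = 25
The minimum is 25 km via Linby - Marden.

25 km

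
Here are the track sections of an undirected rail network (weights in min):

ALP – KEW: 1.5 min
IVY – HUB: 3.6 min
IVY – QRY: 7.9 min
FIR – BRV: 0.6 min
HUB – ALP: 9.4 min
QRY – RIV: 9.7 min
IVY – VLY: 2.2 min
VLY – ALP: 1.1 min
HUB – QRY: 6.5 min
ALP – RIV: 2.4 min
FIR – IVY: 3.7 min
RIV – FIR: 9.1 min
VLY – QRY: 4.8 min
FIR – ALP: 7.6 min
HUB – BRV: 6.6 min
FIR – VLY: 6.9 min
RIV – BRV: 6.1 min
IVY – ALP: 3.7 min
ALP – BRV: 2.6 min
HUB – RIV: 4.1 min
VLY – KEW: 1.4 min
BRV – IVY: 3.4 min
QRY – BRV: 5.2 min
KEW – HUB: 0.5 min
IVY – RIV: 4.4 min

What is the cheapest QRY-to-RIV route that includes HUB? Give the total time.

10.6 min

Shortest QRY→HUB: QRY–HUB = 6.5
Shortest HUB→RIV: HUB–RIV = 4.1
Total via HUB: 6.5 + 4.1 = 10.6 min.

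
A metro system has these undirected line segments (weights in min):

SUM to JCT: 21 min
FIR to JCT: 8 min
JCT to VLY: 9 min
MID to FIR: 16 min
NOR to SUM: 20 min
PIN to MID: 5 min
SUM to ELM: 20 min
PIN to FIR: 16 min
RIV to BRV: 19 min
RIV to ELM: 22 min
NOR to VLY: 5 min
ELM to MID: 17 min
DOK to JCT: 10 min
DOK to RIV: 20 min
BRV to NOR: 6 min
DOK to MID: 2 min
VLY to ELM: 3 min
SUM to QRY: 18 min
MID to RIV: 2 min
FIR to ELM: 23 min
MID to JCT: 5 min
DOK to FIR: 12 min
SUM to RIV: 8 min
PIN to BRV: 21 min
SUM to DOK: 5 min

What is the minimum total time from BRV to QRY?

44 min

Running Dijkstra from BRV:
BRV: 0
NOR: 6  (via BRV)
VLY: 11  (via NOR)
ELM: 14  (via VLY)
RIV: 19  (via BRV)
JCT: 20  (via VLY)
MID: 21  (via RIV)
PIN: 21  (via BRV)
DOK: 23  (via MID)
SUM: 26  (via NOR)
FIR: 28  (via JCT)
QRY: 44  (via SUM)
Shortest route: BRV–NOR–SUM–QRY = 44 min.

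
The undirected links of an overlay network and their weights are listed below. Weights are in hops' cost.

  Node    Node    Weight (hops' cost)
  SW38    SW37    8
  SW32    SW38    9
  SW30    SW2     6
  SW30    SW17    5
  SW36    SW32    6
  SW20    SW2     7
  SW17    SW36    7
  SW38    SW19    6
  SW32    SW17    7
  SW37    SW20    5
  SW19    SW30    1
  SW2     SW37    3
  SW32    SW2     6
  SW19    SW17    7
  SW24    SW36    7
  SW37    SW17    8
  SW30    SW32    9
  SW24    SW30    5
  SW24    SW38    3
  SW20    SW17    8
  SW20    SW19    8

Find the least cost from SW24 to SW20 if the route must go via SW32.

25 hops' cost

Best SW24 to SW32: SW24 → SW38 → SW32 costing 12
Shortest SW32→SW20: SW32 → SW2 → SW20 = 13
Total via SW32: 12 + 13 = 25 hops' cost.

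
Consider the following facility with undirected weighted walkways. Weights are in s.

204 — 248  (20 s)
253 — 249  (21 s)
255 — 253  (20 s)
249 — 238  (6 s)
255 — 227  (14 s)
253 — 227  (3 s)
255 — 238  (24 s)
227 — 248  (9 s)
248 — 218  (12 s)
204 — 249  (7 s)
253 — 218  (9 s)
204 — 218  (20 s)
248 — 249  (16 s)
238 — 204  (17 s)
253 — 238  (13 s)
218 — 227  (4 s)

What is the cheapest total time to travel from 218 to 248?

12 s

Running Dijkstra from 218:
218: 0
227: 4  (via 218)
253: 7  (via 227)
248: 12  (via 218)
Shortest route: 218–248 = 12 s.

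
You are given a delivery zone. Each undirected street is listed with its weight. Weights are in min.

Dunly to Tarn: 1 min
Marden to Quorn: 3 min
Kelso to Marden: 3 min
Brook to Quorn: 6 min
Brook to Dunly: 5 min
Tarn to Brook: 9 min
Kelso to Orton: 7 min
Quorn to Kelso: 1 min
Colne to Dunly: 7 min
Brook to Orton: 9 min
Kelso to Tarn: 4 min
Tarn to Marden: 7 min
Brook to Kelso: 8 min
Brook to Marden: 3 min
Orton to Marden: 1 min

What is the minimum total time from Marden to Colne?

15 min

Running Dijkstra from Marden:
Marden: 0
Orton: 1  (via Marden)
Quorn: 3  (via Marden)
Brook: 3  (via Marden)
Kelso: 3  (via Marden)
Tarn: 7  (via Marden)
Dunly: 8  (via Brook)
Colne: 15  (via Dunly)
Shortest route: Marden → Brook → Dunly → Colne = 15 min.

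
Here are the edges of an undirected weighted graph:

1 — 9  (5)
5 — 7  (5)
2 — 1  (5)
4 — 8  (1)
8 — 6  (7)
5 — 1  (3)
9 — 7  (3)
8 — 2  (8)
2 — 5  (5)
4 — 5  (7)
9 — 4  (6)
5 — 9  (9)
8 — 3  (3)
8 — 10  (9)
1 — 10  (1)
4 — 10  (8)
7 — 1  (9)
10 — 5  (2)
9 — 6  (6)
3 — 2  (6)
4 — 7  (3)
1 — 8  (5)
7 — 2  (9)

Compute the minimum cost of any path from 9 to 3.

10

Candidate routes:
9–4–8–3: 6+1+3 = 10
9–1–8–3: 5+5+3 = 13
9–1–2–3: 5+5+6 = 16
Cheapest is 9–4–8–3 at 10.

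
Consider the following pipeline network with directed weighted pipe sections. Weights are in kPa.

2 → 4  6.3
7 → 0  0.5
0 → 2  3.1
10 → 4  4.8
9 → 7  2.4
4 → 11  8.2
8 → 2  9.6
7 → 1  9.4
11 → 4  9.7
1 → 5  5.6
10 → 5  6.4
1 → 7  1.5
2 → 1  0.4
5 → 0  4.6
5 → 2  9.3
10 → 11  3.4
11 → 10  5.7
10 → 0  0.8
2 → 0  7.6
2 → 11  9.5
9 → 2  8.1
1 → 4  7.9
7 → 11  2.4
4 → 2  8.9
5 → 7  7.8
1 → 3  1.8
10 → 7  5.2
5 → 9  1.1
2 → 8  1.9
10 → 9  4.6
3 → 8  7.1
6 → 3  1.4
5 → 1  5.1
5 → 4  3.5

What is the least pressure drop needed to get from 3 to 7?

18.6 kPa

Enumerating some paths:
3–8–2–11–10–7: 7.1+9.6+9.5+5.7+5.2 = 37.1
3–8–2–1–5–9–7: 7.1+9.6+0.4+5.6+1.1+2.4 = 26.2
3–8–2–1–7: 7.1+9.6+0.4+1.5 = 18.6
3–8–2–1–5–7: 7.1+9.6+0.4+5.6+7.8 = 30.5
The minimum is 18.6 kPa via 3–8–2–1–7.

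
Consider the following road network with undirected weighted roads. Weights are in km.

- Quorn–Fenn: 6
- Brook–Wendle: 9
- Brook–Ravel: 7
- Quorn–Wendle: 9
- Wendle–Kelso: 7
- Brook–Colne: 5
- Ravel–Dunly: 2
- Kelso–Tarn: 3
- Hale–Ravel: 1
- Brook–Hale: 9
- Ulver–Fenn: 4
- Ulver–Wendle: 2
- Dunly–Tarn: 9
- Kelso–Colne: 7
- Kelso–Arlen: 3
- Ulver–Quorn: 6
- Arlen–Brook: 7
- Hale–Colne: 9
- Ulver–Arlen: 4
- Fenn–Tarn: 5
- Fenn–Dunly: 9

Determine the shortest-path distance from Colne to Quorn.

20 km

Candidate routes:
Colne → Brook → Arlen → Ulver → Quorn: 5+7+4+6 = 22
Colne → Kelso → Tarn → Fenn → Quorn: 7+3+5+6 = 21
Colne → Kelso → Arlen → Ulver → Quorn: 7+3+4+6 = 20
Colne → Kelso → Wendle → Ulver → Quorn: 7+7+2+6 = 22
The minimum is 20 km via Colne → Kelso → Arlen → Ulver → Quorn.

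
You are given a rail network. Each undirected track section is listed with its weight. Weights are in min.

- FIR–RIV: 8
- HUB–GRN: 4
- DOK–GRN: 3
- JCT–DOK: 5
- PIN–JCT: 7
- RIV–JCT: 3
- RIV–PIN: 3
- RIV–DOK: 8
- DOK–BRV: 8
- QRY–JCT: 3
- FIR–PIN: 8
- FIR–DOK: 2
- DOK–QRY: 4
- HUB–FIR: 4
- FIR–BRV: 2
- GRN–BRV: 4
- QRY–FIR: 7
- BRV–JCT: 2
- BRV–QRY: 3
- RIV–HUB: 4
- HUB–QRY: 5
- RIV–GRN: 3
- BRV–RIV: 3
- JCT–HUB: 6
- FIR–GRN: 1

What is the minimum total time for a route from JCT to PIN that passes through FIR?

Shortest JCT→FIR: JCT–BRV–FIR = 4
Shortest FIR→PIN: FIR–GRN–RIV–PIN = 7
Total via FIR: 4 + 7 = 11 min.

11 min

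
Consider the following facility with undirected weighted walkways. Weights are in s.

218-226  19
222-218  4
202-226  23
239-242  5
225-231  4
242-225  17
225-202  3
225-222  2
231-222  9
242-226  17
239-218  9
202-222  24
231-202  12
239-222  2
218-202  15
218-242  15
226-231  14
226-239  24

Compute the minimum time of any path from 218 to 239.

Running Dijkstra from 218:
218: 0
222: 4  (via 218)
225: 6  (via 222)
239: 6  (via 222)
Shortest route: 218 → 222 → 239 = 6 s.

6 s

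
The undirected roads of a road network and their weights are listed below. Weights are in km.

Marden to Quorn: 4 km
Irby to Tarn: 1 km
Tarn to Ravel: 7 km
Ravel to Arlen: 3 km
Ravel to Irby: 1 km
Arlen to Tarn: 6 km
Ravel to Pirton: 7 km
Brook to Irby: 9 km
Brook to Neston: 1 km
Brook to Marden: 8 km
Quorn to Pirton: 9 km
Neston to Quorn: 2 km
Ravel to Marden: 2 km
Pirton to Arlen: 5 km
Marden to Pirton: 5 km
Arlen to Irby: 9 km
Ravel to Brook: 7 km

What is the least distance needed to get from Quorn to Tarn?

8 km

Shortest distances from Quorn:
Quorn: 0
Neston: 2  (via Quorn)
Brook: 3  (via Neston)
Marden: 4  (via Quorn)
Ravel: 6  (via Marden)
Irby: 7  (via Ravel)
Tarn: 8  (via Irby)
Shortest route: Quorn → Marden → Ravel → Irby → Tarn = 8 km.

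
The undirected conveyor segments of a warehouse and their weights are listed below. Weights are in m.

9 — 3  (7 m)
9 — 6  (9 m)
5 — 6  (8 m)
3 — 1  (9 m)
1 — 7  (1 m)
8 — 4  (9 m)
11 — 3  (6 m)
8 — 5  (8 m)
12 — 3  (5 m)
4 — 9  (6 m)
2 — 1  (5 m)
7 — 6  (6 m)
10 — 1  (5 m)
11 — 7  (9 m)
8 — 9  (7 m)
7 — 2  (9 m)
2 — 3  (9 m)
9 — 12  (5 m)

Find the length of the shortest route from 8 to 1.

23 m

Enumerating some paths:
8 - 9 - 12 - 3 - 1: 7+5+5+9 = 26
8 - 9 - 3 - 2 - 1: 7+7+9+5 = 28
8 - 9 - 3 - 1: 7+7+9 = 23
Cheapest is 8 - 9 - 3 - 1 at 23 m.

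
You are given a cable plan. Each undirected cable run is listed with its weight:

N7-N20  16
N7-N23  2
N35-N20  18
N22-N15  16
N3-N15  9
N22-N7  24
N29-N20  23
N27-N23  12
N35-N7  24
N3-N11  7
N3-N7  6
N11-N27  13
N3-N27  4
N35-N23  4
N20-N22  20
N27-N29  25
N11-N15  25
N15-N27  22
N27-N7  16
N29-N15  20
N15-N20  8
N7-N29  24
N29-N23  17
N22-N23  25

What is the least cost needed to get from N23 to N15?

Running Dijkstra from N23:
N23: 0
N7: 2  (via N23)
N35: 4  (via N23)
N3: 8  (via N7)
N27: 12  (via N23)
N11: 15  (via N3)
N29: 17  (via N23)
N15: 17  (via N3)
Shortest route: N23 → N7 → N3 → N15 = 17.

17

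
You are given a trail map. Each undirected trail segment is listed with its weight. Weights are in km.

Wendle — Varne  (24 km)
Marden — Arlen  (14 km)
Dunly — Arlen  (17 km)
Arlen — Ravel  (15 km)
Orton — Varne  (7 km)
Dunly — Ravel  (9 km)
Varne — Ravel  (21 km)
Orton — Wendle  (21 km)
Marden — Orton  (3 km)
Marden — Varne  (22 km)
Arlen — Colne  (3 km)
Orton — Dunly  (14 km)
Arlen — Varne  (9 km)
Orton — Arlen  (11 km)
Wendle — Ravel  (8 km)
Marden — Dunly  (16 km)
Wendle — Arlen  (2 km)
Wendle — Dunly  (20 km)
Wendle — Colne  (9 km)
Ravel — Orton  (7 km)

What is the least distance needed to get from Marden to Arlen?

Settle nodes by increasing distance from Marden:
Marden: 0
Orton: 3  (via Marden)
Varne: 10  (via Orton)
Ravel: 10  (via Orton)
Arlen: 14  (via Marden)
Shortest route: Marden → Arlen = 14 km.

14 km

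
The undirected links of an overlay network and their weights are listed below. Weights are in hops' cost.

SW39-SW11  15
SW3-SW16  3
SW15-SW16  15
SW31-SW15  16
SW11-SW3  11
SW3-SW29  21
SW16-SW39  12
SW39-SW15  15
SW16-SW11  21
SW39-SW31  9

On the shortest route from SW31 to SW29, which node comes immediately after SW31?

Compare a few routes:
SW31 → SW39 → SW11 → SW3 → SW29: 9+15+11+21 = 56
SW31 → SW39 → SW16 → SW3 → SW29: 9+12+3+21 = 45
SW31 → SW15 → SW16 → SW3 → SW29: 16+15+3+21 = 55
The minimum is 45 hops' cost via SW31 → SW39 → SW16 → SW3 → SW29.
So from SW31 the first move is to SW39.

SW39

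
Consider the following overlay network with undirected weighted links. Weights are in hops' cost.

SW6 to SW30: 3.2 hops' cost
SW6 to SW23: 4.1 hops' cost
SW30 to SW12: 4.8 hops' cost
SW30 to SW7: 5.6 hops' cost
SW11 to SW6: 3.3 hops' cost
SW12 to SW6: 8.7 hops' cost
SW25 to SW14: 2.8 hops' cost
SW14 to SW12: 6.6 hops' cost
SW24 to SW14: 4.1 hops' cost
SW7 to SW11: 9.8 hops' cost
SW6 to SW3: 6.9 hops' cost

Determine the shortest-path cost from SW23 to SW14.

18.7 hops' cost

Compare a few routes:
SW23–SW6–SW12–SW14: 4.1+8.7+6.6 = 19.4
SW23–SW6–SW30–SW12–SW14: 4.1+3.2+4.8+6.6 = 18.7
The minimum is 18.7 hops' cost via SW23–SW6–SW30–SW12–SW14.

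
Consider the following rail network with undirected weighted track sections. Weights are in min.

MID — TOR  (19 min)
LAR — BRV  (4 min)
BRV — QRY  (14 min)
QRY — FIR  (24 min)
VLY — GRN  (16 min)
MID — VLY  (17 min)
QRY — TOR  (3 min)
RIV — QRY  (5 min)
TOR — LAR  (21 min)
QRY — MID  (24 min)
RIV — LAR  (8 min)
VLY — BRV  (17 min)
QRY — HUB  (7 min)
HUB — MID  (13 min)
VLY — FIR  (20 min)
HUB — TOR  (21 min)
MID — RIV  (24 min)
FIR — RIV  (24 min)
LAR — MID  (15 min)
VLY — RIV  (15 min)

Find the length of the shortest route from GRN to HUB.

Enumerating some paths:
GRN–VLY–MID–HUB: 16+17+13 = 46
GRN–VLY–RIV–QRY–HUB: 16+15+5+7 = 43
Cheapest is GRN–VLY–RIV–QRY–HUB at 43 min.

43 min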